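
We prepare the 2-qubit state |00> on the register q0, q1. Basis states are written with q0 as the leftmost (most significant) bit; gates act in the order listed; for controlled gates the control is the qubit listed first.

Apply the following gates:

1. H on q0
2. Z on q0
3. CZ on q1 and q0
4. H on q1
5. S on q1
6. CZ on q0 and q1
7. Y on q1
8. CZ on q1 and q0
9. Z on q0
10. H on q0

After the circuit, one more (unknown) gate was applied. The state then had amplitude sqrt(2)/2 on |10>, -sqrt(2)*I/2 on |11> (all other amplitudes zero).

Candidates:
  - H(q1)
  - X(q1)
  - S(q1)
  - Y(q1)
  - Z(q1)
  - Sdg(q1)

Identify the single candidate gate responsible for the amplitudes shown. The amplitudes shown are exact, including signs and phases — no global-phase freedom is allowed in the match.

It was Z(q1) that produced the state shown.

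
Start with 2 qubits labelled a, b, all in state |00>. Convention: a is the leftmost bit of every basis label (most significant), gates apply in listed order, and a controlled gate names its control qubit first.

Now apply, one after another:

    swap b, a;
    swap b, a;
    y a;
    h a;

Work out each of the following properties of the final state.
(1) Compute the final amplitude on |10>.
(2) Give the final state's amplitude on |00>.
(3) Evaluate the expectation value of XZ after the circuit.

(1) |10> carries amplitude -sqrt(2)*I/2 in the final state. Key observation: steps 1-2 multiply out to the identity, so the circuit reduces to the remaining gates.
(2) The final state's coefficient on |00> equals sqrt(2)*I/2.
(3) The observable XZ averages to -1.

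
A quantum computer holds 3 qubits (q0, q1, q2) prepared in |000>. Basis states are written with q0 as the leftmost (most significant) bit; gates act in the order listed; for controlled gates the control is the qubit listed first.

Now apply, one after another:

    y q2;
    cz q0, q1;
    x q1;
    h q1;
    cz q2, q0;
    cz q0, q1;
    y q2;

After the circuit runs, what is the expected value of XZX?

In the final state, XZX has expectation 0.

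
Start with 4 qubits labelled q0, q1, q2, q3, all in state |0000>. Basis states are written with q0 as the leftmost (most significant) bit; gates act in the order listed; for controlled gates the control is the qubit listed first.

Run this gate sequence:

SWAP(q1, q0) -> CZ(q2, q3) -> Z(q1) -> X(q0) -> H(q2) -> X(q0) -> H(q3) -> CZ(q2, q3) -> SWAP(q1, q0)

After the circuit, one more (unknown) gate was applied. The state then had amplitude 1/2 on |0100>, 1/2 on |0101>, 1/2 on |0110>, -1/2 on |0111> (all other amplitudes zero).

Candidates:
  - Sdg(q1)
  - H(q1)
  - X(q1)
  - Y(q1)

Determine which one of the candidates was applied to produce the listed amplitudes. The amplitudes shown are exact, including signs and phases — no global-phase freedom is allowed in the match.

It was X(q1) that produced the state shown.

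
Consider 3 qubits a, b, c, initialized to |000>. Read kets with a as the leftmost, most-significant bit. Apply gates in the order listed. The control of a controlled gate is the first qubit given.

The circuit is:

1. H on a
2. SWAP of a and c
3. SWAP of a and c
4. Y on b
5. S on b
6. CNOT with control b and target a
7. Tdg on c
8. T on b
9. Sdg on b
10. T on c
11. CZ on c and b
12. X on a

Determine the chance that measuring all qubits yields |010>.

The probability of measuring |010> is 1/2.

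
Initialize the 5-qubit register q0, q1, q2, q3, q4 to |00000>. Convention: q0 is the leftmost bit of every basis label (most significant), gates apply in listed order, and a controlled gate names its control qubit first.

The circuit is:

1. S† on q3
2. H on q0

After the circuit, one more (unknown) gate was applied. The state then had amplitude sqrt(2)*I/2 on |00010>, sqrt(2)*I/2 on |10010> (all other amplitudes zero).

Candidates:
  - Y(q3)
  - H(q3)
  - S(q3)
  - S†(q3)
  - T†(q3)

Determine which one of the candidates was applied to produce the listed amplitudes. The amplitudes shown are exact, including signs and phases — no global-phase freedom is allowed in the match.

The applied gate was Y(q3).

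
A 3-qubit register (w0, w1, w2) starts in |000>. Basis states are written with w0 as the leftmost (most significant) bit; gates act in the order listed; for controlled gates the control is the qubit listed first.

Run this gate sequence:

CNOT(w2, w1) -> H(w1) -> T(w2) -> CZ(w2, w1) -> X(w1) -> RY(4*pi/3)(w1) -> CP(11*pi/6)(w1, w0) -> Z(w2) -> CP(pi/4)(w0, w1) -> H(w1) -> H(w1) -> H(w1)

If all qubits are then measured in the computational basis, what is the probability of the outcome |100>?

Outcome |100> occurs with probability 0. Key observation: the block from step 11 through step 12 cancels to the identity and can be dropped.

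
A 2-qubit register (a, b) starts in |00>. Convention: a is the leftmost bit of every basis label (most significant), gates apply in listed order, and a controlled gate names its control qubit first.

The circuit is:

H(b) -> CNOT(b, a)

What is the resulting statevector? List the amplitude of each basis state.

The resulting statevector has amplitude sqrt(2)/2 on |00>, 0 on |01>, 0 on |10>, sqrt(2)/2 on |11>.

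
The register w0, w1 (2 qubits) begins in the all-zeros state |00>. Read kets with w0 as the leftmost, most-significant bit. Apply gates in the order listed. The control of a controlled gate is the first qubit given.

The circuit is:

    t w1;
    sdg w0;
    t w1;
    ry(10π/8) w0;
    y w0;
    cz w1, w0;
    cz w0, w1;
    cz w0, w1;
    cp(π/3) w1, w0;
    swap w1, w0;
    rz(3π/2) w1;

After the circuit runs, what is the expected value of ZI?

The expectation value of ZI is 1.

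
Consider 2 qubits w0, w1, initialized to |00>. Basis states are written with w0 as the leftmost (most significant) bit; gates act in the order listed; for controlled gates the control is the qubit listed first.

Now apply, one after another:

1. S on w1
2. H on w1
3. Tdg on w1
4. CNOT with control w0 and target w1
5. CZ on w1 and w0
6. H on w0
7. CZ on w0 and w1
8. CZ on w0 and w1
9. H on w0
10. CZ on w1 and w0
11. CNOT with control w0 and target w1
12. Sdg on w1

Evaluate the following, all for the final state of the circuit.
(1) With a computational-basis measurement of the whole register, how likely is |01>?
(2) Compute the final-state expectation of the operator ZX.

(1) A full measurement returns |01> with probability 1/2. Key observation: steps 4-11 multiply out to the identity, so the circuit reduces to the remaining gates.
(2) In the final state, ZX has expectation -sqrt(2)/2.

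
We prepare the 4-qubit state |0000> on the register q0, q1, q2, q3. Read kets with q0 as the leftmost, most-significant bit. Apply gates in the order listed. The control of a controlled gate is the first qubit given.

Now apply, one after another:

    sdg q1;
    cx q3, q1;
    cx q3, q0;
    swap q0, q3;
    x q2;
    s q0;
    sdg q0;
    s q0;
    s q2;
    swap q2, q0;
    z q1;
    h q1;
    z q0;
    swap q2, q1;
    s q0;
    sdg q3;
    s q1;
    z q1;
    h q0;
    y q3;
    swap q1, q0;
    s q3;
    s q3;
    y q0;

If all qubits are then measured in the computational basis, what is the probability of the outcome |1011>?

Outcome |1011> occurs with probability 1/4.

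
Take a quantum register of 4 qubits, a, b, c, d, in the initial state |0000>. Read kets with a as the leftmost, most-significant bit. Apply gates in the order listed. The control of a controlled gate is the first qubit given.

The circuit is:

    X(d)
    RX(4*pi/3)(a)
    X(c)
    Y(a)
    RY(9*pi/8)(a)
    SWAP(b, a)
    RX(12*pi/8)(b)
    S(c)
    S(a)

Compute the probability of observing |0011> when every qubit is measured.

A full measurement returns |0011> with probability 1/2 - sqrt(3)/4.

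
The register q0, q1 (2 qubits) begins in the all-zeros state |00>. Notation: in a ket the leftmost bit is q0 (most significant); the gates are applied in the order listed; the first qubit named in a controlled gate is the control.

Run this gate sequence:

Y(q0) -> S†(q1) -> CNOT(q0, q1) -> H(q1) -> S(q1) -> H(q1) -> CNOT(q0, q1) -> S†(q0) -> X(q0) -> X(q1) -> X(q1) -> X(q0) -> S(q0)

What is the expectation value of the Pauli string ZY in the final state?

The observable ZY averages to 1. Key observation: the block from step 8 through step 13 cancels to the identity and can be dropped.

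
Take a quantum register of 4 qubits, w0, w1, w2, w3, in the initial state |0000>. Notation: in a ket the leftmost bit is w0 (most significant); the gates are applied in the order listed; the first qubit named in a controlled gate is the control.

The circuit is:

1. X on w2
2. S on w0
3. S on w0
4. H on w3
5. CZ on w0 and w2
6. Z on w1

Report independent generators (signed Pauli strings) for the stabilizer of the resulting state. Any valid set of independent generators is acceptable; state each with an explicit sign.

The final state is stabilized by the group generated by +IIIX, +ZIII, +IZII, -IIZI; other independent generating sets are equally valid.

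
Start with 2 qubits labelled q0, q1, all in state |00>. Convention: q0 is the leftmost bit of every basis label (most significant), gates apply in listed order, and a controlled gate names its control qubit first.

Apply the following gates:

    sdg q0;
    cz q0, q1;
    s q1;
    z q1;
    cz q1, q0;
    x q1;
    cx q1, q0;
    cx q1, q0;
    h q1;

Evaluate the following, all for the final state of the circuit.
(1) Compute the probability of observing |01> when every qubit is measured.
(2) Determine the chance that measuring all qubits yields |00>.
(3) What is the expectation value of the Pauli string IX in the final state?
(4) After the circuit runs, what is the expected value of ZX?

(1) The probability of measuring |01> is 1/2.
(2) A full measurement returns |00> with probability 1/2.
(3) In the final state, IX has expectation -1.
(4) The expectation value of ZX is -1.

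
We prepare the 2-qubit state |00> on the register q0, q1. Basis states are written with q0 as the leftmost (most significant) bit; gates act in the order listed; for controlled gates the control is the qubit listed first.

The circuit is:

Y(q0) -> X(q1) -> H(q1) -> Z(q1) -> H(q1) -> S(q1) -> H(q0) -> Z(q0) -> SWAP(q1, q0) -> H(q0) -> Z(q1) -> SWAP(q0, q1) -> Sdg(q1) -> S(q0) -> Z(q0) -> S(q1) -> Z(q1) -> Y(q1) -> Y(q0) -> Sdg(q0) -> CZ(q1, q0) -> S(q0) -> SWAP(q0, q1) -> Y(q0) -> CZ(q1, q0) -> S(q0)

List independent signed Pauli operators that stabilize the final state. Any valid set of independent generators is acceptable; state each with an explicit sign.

The stabilizer group can be generated by -YI, -IY, among other valid generating sets.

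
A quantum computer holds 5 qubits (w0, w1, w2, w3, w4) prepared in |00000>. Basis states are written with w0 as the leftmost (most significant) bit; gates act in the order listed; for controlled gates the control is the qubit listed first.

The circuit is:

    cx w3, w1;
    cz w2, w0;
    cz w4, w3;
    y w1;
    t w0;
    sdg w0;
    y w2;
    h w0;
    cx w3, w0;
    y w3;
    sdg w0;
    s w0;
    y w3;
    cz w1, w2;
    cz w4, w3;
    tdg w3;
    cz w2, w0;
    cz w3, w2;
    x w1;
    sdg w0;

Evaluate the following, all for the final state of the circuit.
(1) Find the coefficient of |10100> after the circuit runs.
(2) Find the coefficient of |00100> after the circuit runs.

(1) The final state's coefficient on |10100> equals sqrt(2)*I/2. Key observation: the block from step 10 through step 13 cancels to the identity and can be dropped.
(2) |00100> carries amplitude sqrt(2)/2 in the final state.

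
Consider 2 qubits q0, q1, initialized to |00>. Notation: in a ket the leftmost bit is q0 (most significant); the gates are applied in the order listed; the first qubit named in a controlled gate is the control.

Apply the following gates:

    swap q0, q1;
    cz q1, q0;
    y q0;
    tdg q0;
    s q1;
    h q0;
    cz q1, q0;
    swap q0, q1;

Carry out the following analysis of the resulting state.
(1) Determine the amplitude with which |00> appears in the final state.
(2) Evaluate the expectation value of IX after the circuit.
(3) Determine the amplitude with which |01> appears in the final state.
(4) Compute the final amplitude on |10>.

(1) The final state's coefficient on |00> equals sqrt(2)*exp(I*pi/4)/2.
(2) In the final state, IX has expectation -1.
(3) The final state's coefficient on |01> equals -sqrt(2)*exp(I*pi/4)/2.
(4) The final state's coefficient on |10> equals 0.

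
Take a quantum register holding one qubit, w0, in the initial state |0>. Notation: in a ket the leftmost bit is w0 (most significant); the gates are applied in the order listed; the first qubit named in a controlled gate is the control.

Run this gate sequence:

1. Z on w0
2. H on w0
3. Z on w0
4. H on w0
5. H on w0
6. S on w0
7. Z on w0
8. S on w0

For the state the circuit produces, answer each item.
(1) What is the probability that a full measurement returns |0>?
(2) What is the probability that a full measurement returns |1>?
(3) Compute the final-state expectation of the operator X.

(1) The probability of measuring |0> is 1/2. Key observation: steps 4-5 multiply out to the identity, so the circuit reduces to the remaining gates.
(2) The probability of measuring |1> is 1/2.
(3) The expectation value of X is -1.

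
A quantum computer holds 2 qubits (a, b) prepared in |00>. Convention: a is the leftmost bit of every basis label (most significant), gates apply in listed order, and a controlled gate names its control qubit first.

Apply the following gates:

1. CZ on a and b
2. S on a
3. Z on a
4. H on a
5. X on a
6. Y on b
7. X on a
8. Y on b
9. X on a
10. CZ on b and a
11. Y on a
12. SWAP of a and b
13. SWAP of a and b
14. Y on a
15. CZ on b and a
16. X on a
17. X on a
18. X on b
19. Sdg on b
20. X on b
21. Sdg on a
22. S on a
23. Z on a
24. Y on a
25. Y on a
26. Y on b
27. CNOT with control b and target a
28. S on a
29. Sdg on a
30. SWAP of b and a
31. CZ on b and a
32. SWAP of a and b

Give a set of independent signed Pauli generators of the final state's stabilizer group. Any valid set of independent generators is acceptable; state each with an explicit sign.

The stabilizer group can be generated by +XI, -IZ, among other valid generating sets. Key observation: the block from step 9 through step 16 cancels to the identity and can be dropped.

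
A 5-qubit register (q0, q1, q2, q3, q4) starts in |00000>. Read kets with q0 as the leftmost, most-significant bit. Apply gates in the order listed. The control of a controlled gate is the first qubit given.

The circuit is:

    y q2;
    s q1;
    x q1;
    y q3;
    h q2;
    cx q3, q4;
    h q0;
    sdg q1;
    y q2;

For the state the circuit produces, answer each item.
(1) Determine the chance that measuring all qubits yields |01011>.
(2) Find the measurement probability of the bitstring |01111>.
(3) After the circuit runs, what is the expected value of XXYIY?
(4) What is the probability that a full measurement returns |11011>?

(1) The probability of measuring |01011> is 1/4.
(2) A full measurement returns |01111> with probability 1/4.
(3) In the final state, XXYIY has expectation 0.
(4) Outcome |11011> occurs with probability 1/4.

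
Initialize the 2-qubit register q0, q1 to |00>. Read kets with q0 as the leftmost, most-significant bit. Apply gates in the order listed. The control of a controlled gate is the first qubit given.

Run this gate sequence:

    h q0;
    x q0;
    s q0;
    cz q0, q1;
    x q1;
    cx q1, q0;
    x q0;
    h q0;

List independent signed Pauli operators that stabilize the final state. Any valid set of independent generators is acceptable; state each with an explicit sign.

The final state is stabilized by the group generated by -YI, -IZ; other independent generating sets are equally valid.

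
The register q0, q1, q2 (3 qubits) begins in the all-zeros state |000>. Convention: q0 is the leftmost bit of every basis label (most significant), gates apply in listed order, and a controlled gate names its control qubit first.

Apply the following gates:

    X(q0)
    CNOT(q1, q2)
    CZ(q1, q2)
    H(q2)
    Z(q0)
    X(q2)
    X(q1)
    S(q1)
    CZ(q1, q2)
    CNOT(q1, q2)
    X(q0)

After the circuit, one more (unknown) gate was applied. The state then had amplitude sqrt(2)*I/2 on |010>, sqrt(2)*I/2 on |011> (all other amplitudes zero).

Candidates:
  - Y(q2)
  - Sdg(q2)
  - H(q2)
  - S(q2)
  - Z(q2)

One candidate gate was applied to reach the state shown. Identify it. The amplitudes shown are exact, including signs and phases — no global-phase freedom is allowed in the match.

The unique candidate consistent with the amplitudes is Z(q2).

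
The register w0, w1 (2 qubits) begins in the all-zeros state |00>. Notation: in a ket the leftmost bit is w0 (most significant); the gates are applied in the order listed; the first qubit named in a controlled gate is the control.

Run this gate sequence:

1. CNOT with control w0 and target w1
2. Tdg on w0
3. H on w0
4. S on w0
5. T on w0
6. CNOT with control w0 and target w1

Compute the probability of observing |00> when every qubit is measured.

The probability of measuring |00> is 1/2.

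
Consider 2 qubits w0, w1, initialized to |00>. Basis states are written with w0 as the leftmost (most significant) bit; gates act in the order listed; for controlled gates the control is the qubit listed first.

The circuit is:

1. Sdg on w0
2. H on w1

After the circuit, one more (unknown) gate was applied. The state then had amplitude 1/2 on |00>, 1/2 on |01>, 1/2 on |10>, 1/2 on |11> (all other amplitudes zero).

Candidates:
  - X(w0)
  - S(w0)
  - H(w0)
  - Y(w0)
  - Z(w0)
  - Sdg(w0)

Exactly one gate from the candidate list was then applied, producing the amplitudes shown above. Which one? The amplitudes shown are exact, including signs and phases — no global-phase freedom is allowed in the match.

The applied gate was H(w0).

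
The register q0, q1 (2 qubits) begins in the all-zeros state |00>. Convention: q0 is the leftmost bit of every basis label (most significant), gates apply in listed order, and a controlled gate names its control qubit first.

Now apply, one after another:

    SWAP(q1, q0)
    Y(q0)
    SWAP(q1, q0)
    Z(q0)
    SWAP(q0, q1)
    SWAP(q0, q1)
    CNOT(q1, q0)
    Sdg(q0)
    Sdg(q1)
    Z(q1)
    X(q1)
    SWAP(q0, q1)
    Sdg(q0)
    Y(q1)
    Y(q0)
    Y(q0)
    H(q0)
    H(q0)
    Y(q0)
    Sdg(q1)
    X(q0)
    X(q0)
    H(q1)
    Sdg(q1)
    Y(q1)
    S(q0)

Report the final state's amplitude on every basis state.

The final amplitudes are 0 on |00>, 0 on |01>, sqrt(2)/2 on |10>, -sqrt(2)*I/2 on |11>.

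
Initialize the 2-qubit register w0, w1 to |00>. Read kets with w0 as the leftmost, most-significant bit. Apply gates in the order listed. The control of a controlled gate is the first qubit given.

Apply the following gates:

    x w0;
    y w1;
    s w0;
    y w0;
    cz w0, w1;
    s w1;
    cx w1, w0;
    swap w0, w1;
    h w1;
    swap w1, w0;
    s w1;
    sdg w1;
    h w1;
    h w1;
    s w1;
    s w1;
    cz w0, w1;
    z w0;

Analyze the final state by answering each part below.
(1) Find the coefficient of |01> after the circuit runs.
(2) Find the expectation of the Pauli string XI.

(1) The amplitude on |01> is sqrt(2)/2. Key observation: steps 12-15 multiply out to the identity, so the circuit reduces to the remaining gates.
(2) The expectation value of XI is -1.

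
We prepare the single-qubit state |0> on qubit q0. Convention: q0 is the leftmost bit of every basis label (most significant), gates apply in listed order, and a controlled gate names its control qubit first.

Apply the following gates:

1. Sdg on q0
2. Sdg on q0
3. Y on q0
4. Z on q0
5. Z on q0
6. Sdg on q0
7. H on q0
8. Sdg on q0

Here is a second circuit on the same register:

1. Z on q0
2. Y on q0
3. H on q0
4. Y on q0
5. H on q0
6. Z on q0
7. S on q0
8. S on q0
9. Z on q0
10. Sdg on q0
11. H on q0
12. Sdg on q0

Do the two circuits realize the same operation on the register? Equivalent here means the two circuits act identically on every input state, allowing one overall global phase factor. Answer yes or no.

No, they are not equivalent — no single phase factor reconciles the two unitaries.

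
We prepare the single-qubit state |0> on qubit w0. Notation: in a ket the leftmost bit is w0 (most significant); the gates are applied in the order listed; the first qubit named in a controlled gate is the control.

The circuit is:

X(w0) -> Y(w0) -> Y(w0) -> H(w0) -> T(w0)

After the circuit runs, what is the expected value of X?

The observable X averages to -sqrt(2)/2.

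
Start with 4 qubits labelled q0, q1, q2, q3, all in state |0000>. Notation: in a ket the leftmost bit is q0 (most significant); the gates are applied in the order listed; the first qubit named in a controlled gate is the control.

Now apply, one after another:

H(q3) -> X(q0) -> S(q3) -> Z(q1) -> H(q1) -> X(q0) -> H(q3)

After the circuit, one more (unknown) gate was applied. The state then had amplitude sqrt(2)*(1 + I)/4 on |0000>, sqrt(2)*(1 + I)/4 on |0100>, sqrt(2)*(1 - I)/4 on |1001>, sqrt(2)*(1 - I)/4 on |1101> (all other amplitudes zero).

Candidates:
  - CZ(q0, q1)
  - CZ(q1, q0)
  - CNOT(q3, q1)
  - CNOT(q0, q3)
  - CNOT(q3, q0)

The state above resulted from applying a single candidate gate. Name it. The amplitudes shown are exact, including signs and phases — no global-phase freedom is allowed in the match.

It was CNOT(q3, q0) that produced the state shown.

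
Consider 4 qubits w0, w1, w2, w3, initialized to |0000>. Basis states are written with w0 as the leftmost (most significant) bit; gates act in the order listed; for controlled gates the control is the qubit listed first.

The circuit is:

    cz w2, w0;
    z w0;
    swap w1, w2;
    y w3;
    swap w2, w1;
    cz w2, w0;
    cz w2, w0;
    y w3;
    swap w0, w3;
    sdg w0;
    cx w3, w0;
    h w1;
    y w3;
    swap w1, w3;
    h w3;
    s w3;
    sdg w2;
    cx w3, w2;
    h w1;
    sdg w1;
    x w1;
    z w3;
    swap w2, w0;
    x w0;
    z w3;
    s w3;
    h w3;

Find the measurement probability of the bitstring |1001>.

The probability of measuring |1001> is 1/4.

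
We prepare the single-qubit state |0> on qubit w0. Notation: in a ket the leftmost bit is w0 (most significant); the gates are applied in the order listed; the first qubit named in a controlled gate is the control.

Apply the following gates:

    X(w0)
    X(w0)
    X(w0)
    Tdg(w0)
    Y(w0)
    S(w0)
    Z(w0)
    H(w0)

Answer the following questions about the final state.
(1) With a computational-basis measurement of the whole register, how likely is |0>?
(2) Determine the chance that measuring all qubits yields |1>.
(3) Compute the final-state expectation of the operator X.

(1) The probability of measuring |0> is 1/2.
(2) A full measurement returns |1> with probability 1/2.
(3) In the final state, X has expectation 1.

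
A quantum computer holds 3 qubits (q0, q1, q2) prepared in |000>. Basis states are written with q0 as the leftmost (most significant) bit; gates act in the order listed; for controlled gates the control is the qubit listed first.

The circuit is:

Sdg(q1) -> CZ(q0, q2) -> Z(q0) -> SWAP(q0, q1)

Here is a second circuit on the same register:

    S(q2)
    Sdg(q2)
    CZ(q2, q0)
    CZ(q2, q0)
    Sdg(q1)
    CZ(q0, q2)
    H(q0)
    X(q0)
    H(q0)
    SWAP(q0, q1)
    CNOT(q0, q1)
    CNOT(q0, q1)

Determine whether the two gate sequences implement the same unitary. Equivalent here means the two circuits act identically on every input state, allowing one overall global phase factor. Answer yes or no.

Yes, they are equivalent — the unitaries differ by at most a global phase.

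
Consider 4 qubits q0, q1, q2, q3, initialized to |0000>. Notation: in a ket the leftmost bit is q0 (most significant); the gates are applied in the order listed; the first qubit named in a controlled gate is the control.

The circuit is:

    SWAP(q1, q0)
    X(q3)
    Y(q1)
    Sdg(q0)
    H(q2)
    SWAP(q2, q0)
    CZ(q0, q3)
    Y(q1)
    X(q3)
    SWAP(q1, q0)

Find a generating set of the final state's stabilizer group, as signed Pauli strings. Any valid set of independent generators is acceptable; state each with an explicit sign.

The final state is stabilized by the group generated by -IXII, +ZIII, +IIZI, +IIIZ; other independent generating sets are equally valid.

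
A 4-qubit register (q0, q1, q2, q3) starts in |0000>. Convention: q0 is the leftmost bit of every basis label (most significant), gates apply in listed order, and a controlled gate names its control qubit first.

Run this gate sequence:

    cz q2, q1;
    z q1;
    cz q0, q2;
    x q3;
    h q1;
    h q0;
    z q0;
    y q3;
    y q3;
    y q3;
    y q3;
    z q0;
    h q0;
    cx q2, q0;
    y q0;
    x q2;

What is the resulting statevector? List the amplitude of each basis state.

The resulting statevector has amplitude sqrt(2)*I/2 on |1011>, sqrt(2)*I/2 on |1111>, and 0 on every other basis state. Key observation: steps 6-13 multiply out to the identity, so the circuit reduces to the remaining gates.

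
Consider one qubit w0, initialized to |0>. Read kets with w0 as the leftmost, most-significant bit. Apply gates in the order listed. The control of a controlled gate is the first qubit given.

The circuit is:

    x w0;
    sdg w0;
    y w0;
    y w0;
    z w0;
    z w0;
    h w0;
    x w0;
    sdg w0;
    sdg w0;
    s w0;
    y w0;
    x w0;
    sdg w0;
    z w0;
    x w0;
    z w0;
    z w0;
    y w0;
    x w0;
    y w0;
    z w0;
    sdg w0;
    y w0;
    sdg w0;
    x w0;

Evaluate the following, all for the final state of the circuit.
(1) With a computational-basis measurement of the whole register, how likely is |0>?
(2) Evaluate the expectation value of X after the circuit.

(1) The probability of measuring |0> is 1/2.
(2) The expectation value of X is 1.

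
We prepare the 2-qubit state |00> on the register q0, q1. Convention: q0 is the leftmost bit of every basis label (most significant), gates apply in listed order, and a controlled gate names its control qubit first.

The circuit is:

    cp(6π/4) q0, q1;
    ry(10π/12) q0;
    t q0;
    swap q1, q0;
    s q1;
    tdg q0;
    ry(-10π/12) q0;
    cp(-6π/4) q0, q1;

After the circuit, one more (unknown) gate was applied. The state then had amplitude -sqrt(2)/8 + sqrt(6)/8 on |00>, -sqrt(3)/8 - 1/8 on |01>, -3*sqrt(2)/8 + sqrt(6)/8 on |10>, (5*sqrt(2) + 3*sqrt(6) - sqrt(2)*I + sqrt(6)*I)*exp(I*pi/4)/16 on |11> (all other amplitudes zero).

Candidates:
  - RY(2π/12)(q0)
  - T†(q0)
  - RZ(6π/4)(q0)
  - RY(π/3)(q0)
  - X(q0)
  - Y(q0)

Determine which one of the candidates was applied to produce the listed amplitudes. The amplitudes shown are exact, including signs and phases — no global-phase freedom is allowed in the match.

The unique candidate consistent with the amplitudes is RY(2π/12)(q0).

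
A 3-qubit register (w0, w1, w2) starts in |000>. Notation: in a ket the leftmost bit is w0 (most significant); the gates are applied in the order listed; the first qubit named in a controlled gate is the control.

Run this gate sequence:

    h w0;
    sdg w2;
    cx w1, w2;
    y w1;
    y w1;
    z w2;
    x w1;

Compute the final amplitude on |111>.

The final state's coefficient on |111> equals 0.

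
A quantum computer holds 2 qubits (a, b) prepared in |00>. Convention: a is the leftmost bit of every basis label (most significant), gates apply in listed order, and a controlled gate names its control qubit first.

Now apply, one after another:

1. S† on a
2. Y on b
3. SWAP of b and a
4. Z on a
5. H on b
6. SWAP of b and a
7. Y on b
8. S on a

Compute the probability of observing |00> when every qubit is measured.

A full measurement returns |00> with probability 1/2.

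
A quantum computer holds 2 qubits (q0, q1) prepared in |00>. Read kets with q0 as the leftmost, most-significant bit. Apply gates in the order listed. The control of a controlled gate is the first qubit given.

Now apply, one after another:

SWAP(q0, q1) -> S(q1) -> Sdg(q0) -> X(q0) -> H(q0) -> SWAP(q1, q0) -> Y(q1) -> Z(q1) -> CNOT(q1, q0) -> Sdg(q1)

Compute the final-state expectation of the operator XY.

The observable XY averages to 1.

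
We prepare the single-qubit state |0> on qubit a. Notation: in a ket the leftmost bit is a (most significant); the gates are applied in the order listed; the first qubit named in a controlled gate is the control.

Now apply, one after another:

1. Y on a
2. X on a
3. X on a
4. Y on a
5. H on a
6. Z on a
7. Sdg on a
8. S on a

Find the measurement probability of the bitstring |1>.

A full measurement returns |1> with probability 1/2. Key observation: steps 1-4 multiply out to the identity, so the circuit reduces to the remaining gates.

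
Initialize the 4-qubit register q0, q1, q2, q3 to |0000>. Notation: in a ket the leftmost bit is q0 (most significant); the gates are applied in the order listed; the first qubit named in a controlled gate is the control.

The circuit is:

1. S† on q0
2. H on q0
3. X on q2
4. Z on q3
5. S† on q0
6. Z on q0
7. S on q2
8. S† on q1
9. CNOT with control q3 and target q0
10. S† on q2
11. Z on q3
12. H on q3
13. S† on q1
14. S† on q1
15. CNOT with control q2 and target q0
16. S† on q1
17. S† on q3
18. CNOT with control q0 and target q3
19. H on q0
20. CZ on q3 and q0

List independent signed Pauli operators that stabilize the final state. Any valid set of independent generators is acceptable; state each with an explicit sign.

One valid set of independent stabilizer generators is -XIIY, -ZIIZ, +IZII, -IIZI (any independent generating set of the same group is equally correct).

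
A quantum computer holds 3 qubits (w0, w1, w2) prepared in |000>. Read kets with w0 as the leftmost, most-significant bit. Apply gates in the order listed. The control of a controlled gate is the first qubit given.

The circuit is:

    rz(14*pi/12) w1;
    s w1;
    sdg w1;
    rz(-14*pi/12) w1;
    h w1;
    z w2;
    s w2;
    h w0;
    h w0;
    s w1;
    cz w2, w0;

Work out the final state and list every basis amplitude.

The final amplitudes are sqrt(2)/2 on |000>, sqrt(2)*I/2 on |010>, and 0 on every other basis state. Key observation: the block from step 1 through step 4 cancels to the identity and can be dropped.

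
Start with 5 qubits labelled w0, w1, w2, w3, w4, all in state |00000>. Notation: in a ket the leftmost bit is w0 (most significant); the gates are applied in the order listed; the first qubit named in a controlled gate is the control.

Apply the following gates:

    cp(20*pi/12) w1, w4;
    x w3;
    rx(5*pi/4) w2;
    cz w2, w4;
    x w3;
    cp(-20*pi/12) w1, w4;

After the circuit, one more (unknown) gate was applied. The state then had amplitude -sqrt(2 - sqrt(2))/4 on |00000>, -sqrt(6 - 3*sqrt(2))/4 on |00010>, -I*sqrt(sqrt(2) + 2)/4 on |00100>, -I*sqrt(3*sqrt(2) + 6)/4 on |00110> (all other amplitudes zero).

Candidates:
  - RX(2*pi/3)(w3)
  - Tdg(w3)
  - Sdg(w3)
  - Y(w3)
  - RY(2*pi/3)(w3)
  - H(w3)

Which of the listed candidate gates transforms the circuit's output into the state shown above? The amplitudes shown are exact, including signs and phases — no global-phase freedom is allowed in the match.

It was RY(2*pi/3)(w3) that produced the state shown.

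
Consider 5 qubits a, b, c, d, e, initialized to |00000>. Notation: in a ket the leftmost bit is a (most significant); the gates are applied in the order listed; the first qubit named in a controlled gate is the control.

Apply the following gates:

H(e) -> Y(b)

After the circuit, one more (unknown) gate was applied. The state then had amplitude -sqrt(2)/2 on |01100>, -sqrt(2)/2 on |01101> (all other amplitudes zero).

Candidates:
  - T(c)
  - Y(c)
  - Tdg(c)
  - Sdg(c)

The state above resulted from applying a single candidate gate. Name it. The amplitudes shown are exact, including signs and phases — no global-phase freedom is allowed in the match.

The unique candidate consistent with the amplitudes is Y(c).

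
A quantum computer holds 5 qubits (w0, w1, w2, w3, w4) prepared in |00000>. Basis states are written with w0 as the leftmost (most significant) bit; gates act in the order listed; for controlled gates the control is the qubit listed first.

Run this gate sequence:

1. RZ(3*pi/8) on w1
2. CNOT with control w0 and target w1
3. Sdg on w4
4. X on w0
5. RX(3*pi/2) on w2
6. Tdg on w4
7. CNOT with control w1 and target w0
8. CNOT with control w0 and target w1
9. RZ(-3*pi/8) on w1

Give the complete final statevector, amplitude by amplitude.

After the circuit, the state carries amplitude sqrt(2)*exp(5*I*pi/8)/2 on |11000>, -sqrt(2)*exp(I*pi/8)/2 on |11100>, and 0 on every other basis state.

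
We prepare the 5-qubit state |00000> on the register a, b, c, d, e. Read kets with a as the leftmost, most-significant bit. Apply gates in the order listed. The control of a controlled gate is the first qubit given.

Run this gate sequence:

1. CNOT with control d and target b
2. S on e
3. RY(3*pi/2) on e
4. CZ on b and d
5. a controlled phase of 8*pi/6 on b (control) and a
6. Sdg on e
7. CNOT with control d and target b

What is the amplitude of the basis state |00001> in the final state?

The amplitude on |00001> is -sqrt(2)*I/2.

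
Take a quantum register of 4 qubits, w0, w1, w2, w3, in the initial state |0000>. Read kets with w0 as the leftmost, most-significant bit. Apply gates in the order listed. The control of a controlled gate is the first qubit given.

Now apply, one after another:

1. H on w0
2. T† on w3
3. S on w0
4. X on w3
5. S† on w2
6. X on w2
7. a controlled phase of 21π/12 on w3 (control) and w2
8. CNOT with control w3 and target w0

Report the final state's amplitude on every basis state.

The final amplitudes are sqrt(2)*exp(I*pi/4)/2 on |0011>, -sqrt(2)*exp(3*I*pi/4)/2 on |1011>, and 0 on every other basis state.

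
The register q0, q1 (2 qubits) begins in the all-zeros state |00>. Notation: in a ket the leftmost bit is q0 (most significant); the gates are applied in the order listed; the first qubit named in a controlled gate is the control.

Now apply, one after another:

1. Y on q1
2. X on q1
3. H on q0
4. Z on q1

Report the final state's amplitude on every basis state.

After the circuit, the state carries amplitude sqrt(2)*I/2 on |00>, 0 on |01>, sqrt(2)*I/2 on |10>, 0 on |11>.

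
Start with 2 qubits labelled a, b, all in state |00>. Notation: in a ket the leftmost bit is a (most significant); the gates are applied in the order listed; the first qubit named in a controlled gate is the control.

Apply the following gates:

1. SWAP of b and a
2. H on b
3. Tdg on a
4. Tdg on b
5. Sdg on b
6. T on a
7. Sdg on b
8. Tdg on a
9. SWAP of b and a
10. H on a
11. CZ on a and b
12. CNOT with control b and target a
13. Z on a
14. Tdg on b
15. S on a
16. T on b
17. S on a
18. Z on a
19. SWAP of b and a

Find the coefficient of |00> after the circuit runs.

The amplitude on |00> is 1/2 + exp(3*I*pi/4)/2.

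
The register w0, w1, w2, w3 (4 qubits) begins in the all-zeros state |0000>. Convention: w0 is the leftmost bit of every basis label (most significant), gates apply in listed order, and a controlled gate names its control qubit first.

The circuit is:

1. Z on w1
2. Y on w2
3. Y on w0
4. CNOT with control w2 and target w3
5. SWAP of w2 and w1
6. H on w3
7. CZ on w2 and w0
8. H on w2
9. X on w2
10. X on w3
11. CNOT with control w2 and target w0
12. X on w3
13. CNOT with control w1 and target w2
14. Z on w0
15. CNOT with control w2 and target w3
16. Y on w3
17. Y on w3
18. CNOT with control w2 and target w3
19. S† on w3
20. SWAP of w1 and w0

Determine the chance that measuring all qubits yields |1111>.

The probability of measuring |1111> is 1/4. Key observation: the block from step 15 through step 18 cancels to the identity and can be dropped.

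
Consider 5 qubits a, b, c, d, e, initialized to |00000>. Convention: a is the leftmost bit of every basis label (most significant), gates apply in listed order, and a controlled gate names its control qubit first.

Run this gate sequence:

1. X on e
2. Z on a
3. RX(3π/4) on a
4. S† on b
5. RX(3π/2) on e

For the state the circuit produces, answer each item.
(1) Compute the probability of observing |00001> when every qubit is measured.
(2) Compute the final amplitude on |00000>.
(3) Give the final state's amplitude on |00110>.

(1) Outcome |00001> occurs with probability 1/4 - sqrt(2)/8.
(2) |00000> carries amplitude -I*sqrt(4 - 2*sqrt(2))/4 in the final state.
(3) The final state's coefficient on |00110> equals 0.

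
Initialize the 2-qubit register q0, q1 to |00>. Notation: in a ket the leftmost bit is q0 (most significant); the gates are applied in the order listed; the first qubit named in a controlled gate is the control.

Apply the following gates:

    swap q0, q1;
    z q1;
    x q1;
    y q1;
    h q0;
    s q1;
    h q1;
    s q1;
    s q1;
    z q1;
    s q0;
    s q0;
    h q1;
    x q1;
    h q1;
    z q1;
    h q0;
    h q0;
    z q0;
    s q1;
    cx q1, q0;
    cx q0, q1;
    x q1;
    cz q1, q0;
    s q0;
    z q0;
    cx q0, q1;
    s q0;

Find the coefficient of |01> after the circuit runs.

The amplitude on |01> is -I/2. Key observation: gates 13-16 undo each other exactly, leaving only the rest of the circuit to track.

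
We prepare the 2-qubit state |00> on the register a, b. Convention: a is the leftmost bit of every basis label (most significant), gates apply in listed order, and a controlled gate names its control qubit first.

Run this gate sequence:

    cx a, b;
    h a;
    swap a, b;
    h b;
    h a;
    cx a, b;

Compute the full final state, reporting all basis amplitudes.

After the circuit, the state carries amplitude sqrt(2)/2 on |00>, 0 on |01>, 0 on |10>, sqrt(2)/2 on |11>.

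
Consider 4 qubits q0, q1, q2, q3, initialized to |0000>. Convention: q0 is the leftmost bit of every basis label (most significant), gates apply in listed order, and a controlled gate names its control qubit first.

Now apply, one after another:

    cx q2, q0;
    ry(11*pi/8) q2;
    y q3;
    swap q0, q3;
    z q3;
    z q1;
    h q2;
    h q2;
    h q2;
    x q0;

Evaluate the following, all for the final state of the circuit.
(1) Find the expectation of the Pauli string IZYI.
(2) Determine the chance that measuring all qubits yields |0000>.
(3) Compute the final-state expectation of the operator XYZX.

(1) In the final state, IZYI has expectation 0.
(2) Outcome |0000> occurs with probability 1/2 - sqrt(sqrt(2) + 2)/4.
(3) The observable XYZX averages to 0.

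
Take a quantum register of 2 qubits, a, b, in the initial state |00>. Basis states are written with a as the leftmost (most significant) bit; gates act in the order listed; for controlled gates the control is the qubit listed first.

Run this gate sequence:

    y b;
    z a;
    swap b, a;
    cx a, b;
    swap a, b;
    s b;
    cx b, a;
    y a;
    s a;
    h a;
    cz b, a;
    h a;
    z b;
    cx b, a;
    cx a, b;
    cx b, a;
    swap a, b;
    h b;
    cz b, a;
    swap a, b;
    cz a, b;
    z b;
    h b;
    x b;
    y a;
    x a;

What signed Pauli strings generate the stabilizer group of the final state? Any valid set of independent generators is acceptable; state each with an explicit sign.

One valid set of independent stabilizer generators is +XI, +IX (any independent generating set of the same group is equally correct).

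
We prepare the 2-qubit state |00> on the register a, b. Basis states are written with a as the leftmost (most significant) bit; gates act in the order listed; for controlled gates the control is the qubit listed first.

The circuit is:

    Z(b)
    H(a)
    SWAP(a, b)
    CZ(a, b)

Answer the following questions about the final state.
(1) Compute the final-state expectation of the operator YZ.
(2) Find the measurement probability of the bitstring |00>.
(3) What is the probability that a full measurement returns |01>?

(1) The observable YZ averages to 0.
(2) A full measurement returns |00> with probability 1/2.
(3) The probability of measuring |01> is 1/2.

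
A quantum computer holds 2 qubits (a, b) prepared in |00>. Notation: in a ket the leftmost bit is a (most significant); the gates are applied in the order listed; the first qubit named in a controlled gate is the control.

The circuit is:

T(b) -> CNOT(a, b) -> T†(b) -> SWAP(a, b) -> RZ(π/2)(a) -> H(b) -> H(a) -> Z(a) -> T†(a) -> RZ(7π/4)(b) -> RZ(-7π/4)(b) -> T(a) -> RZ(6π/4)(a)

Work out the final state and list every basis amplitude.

After the circuit, the state carries amplitude -1/2 on |00>, -1/2 on |01>, -I/2 on |10>, -I/2 on |11>. Key observation: the block from step 9 through step 12 cancels to the identity and can be dropped.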